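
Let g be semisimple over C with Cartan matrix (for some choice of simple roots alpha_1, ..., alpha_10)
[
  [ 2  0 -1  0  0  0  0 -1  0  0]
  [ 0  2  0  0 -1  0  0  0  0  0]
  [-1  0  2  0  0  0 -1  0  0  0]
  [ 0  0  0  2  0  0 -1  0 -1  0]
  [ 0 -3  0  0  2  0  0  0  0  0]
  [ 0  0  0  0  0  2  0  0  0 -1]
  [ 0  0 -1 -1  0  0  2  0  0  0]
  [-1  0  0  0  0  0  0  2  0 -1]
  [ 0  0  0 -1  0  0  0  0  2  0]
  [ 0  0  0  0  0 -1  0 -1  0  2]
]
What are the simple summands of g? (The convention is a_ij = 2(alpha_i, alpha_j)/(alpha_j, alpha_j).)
A_8 + G_2

The diagram associated to this matrix has two connected components: the simple roots {alpha_1, alpha_3, alpha_4, alpha_6, alpha_7, alpha_8, alpha_9, alpha_10} form a chain of 8 nodes with single edges (A_8), and {alpha_2, alpha_5} form two nodes joined by a triple edge (G_2). A semisimple Lie algebra decomposes uniquely as the direct sum of simple ideals, one per connected component of its Dynkin diagram, so g ≅ A_8 ⊕ G_2 (dimension 80 + 14 = 94).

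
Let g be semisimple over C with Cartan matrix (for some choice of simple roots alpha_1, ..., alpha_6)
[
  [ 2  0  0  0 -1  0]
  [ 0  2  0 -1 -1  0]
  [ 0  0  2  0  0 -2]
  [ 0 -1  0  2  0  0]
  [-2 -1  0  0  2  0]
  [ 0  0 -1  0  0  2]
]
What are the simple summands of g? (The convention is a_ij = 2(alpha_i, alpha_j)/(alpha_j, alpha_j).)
type B_2 ⊕ type B_4

The diagram associated to this matrix has two connected components: the simple roots {alpha_3, alpha_6} form a chain of 2 nodes with a double edge at one end; the terminal node there is the unique short simple root (B_2), and {alpha_1, alpha_2, alpha_4, alpha_5} form a chain of 4 nodes with a double edge at one end; the terminal node there is the unique short simple root (B_4). A semisimple Lie algebra decomposes uniquely as the direct sum of simple ideals, one per connected component of its Dynkin diagram, so g ≅ B_2 ⊕ B_4 (dimension 10 + 36 = 46).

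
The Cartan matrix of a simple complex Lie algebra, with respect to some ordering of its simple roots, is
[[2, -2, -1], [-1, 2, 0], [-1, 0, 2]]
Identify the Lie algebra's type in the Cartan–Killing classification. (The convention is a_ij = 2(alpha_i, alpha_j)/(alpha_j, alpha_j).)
The matrix has rank 3 with 2's on the diagonal. Reading the off-diagonal entries as Dynkin edges (a single edge where a_ij = a_ji = -1; a double or triple edge where a_ij * a_ji = 2 or 3), the diagram is a chain of 3 nodes with a double edge at one end; the terminal node there is the unique short simple root (B_3). One simple-root ordering that puts it in standard form is (alpha_3, alpha_1, alpha_2). So the algebra is type B_3, i.e. so(7).

B_3 (so(7))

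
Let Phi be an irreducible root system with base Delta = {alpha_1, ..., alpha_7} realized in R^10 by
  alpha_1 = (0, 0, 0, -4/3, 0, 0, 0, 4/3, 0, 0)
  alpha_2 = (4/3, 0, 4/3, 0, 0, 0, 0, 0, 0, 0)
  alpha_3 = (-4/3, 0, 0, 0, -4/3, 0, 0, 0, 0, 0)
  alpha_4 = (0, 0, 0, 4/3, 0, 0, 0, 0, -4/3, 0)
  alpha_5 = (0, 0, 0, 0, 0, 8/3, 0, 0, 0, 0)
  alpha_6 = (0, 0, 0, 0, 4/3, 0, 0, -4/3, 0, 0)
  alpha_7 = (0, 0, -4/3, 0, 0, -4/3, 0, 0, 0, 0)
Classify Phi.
Compute the Cartan integers a_ij = 2(alpha_i, alpha_j)/(alpha_j, alpha_j); the resulting 7x7 Cartan matrix is
[[2, 0, 0, -1, 0, -1, 0], [0, 2, -1, 0, 0, 0, -1], [0, -1, 2, 0, 0, -1, 0], [-1, 0, 0, 2, 0, 0, 0], [0, 0, 0, 0, 2, 0, -2], [-1, 0, -1, 0, 0, 2, 0], [0, -1, 0, 0, -1, 0, 2]].
The roots have two lengths (squared-length ratio 2:1); the short ones are alpha_{1,2,3,4,6,7}. The associated Dynkin diagram is a chain of 7 nodes with a double edge at one end; the terminal node there is the unique long simple root (C_7), so the type is C_7 (the algebra sp(14)).

type C_7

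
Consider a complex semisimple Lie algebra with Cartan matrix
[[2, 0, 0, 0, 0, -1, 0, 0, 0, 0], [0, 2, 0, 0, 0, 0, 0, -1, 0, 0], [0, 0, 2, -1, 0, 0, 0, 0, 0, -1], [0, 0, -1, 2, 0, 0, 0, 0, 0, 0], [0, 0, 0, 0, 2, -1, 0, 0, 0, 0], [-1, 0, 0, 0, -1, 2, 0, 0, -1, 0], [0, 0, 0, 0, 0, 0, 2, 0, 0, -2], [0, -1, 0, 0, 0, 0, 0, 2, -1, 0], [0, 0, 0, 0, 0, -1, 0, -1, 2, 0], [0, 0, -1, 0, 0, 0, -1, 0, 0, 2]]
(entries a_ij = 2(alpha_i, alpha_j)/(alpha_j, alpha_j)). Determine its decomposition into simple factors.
The diagram associated to this matrix has two connected components: the simple roots {alpha_3, alpha_4, alpha_7, alpha_10} form a chain of 4 nodes with a double edge at one end; the terminal node there is the unique long simple root (C_4), and {alpha_1, alpha_2, alpha_5, alpha_6, alpha_8, alpha_9} form a chain of 4 nodes with a fork of two nodes at one end (D_6). A semisimple Lie algebra decomposes uniquely as the direct sum of simple ideals, one per connected component of its Dynkin diagram, so g ≅ C_4 ⊕ D_6 (dimension 36 + 66 = 102).

C4 + D6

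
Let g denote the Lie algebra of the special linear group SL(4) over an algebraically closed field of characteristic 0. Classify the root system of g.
This is sl(4), which has dimension 4^2 - 1 = 15 and rank 4 - 1 = 3 (a Cartan subalgebra is the diagonal traceless matrices). In the classification of classical Lie algebras, the special linear algebra sl(n+1) has type A_n; here n = 3, so the Dynkin diagram is a chain of 3 nodes with single edges (A_3). Hence the type is A_3.

type A_3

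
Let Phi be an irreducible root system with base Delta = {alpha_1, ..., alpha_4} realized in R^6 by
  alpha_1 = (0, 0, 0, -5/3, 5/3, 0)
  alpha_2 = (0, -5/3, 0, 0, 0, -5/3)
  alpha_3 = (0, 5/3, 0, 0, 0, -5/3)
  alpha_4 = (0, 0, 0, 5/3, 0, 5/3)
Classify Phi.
type D_4

Compute the Cartan integers a_ij = 2(alpha_i, alpha_j)/(alpha_j, alpha_j); the resulting 4x4 Cartan matrix is
[[2, 0, 0, -1], [0, 2, 0, -1], [0, 0, 2, -1], [-1, -1, -1, 2]].
All simple roots have the same length, so the diagram is simply laced. The associated Dynkin diagram is a chain of 2 nodes with a fork of two nodes at one end (D_4), so the type is D_4 (the algebra so(8)).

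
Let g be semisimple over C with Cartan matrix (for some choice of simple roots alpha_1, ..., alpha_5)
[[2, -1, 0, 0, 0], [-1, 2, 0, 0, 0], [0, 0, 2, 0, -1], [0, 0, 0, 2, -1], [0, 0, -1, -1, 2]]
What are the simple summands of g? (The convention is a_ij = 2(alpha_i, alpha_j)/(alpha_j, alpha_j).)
The diagram associated to this matrix has two connected components: the simple roots {alpha_1, alpha_2} form a chain of 2 nodes with single edges (A_2), and {alpha_3, alpha_4, alpha_5} form a chain of 3 nodes with single edges (A_3). A semisimple Lie algebra decomposes uniquely as the direct sum of simple ideals, one per connected component of its Dynkin diagram, so g ≅ A_2 ⊕ A_3 (dimension 8 + 15 = 23).

A_2 (sl(3)) ⊕ A_3 (sl(4))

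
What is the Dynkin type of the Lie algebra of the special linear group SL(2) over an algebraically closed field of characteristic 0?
This is sl(2), which has dimension 2^2 - 1 = 3 and rank 2 - 1 = 1 (a Cartan subalgebra is the diagonal traceless matrices). In the classification of classical Lie algebras, the special linear algebra sl(n+1) has type A_n; here n = 1, so the Dynkin diagram is a chain of 1 nodes with single edges (A_1). Hence the type is A_1.

A1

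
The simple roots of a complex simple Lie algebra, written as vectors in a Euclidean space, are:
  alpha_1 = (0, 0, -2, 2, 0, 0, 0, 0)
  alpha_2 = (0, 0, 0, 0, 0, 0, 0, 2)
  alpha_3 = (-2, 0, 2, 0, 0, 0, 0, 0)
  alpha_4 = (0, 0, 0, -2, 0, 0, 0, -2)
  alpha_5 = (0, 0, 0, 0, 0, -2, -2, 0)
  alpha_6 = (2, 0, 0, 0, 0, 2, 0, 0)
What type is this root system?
B_6 (so(13))

Compute the Cartan integers a_ij = 2(alpha_i, alpha_j)/(alpha_j, alpha_j); the resulting 6x6 Cartan matrix is
[[2, 0, -1, -1, 0, 0], [0, 2, 0, -1, 0, 0], [-1, 0, 2, 0, 0, -1], [-1, -2, 0, 2, 0, 0], [0, 0, 0, 0, 2, -1], [0, 0, -1, 0, -1, 2]].
The roots have two lengths (squared-length ratio 2:1); the short ones are alpha_{2}. The associated Dynkin diagram is a chain of 6 nodes with a double edge at one end; the terminal node there is the unique short simple root (B_6), so the type is B_6 (the algebra so(13)).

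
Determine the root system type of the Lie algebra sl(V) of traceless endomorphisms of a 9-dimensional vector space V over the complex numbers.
This is sl(9), which has dimension 9^2 - 1 = 80 and rank 9 - 1 = 8 (a Cartan subalgebra is the diagonal traceless matrices). In the classification of classical Lie algebras, the special linear algebra sl(n+1) has type A_n; here n = 8, so the Dynkin diagram is a chain of 8 nodes with single edges (A_8). Hence the type is A_8.

A_8 (sl(9))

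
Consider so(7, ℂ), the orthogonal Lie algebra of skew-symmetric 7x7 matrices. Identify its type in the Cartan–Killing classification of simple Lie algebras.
B3

This is so(7) with 7 odd, which has dimension 7(7-1)/2 = 21 and rank (7-1)/2 = 3. In the classification of classical Lie algebras, the orthogonal algebra so(2n+1) in an odd number of variables has type B_n; here n = 3, so the Dynkin diagram is a chain of 3 nodes with a double edge at one end; the terminal node there is the unique short simple root (B_3). Hence the type is B_3.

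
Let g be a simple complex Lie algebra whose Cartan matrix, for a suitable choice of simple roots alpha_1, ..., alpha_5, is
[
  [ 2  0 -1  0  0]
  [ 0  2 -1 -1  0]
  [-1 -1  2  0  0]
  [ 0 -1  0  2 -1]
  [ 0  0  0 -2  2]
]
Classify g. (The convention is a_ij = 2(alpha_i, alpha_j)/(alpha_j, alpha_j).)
The matrix has rank 5 with 2's on the diagonal. Reading the off-diagonal entries as Dynkin edges (a single edge where a_ij = a_ji = -1; a double or triple edge where a_ij * a_ji = 2 or 3), the diagram is a chain of 5 nodes with a double edge at one end; the terminal node there is the unique long simple root (C_5). One simple-root ordering that puts it in standard form is (alpha_1, alpha_3, alpha_2, alpha_4, alpha_5). So the algebra is type C_5, i.e. sp(10).

C_5 (sp(10))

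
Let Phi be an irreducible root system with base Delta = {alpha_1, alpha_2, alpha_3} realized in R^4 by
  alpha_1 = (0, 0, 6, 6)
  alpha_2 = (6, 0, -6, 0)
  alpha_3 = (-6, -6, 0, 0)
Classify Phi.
Compute the Cartan integers a_ij = 2(alpha_i, alpha_j)/(alpha_j, alpha_j); the resulting 3x3 Cartan matrix is
[[2, -1, 0], [-1, 2, -1], [0, -1, 2]].
All simple roots have the same length, so the diagram is simply laced. The associated Dynkin diagram is a chain of 3 nodes with single edges (A_3), so the type is A_3 (the algebra sl(4)).

A_3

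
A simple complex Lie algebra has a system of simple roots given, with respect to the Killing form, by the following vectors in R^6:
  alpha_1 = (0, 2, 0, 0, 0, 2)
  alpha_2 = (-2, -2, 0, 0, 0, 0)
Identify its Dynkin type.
A_2

Compute the Cartan integers a_ij = 2(alpha_i, alpha_j)/(alpha_j, alpha_j); the resulting 2x2 Cartan matrix is
[[2, -1], [-1, 2]].
All simple roots have the same length, so the diagram is simply laced. The associated Dynkin diagram is a chain of 2 nodes with single edges (A_2), so the type is A_2 (the algebra sl(3)).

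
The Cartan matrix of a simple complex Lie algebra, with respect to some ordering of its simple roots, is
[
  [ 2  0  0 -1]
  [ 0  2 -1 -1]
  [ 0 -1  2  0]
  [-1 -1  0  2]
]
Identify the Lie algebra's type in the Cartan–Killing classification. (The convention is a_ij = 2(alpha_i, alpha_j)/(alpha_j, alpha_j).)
A_4

The matrix has rank 4 with 2's on the diagonal. Reading the off-diagonal entries as Dynkin edges (a single edge where a_ij = a_ji = -1; a double or triple edge where a_ij * a_ji = 2 or 3), the diagram is a chain of 4 nodes with single edges (A_4). One simple-root ordering that puts it in standard form is (alpha_3, alpha_2, alpha_4, alpha_1). So the algebra is type A_4, i.e. sl(5).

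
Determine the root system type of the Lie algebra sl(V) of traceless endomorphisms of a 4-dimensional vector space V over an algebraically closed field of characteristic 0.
A_3

This is sl(4), which has dimension 4^2 - 1 = 15 and rank 4 - 1 = 3 (a Cartan subalgebra is the diagonal traceless matrices). In the classification of classical Lie algebras, the special linear algebra sl(n+1) has type A_n; here n = 3, so the Dynkin diagram is a chain of 3 nodes with single edges (A_3). Hence the type is A_3.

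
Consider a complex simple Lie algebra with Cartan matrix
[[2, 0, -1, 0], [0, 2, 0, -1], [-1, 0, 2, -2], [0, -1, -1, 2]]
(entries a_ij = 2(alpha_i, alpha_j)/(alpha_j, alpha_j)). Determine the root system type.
F4

The matrix has rank 4 with 2's on the diagonal. Reading the off-diagonal entries as Dynkin edges (a single edge where a_ij = a_ji = -1; a double or triple edge where a_ij * a_ji = 2 or 3), the diagram is a chain of 4 nodes with a double edge between the middle two (F_4). One simple-root ordering that puts it in standard form is (alpha_1, alpha_3, alpha_4, alpha_2). So the algebra is type F_4.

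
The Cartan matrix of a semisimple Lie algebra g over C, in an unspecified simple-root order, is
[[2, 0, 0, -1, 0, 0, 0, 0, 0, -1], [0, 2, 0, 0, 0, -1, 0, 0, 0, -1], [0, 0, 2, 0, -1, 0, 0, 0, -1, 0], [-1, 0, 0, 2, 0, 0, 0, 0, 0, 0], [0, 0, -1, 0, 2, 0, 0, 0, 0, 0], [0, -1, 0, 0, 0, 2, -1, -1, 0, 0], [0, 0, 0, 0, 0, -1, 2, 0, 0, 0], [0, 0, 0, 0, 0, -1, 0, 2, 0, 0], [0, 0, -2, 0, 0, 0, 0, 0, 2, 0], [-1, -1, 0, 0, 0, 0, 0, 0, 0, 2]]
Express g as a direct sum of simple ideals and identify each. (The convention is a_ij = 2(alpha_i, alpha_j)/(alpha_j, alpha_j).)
The diagram associated to this matrix has two connected components: the simple roots {alpha_3, alpha_5, alpha_9} form a chain of 3 nodes with a double edge at one end; the terminal node there is the unique long simple root (C_3), and {alpha_1, alpha_2, alpha_4, alpha_6, alpha_7, alpha_8, alpha_10} form a chain of 5 nodes with a fork of two nodes at one end (D_7). A semisimple Lie algebra decomposes uniquely as the direct sum of simple ideals, one per connected component of its Dynkin diagram, so g ≅ C_3 ⊕ D_7 (dimension 21 + 91 = 112).

C_3 ⊕ D_7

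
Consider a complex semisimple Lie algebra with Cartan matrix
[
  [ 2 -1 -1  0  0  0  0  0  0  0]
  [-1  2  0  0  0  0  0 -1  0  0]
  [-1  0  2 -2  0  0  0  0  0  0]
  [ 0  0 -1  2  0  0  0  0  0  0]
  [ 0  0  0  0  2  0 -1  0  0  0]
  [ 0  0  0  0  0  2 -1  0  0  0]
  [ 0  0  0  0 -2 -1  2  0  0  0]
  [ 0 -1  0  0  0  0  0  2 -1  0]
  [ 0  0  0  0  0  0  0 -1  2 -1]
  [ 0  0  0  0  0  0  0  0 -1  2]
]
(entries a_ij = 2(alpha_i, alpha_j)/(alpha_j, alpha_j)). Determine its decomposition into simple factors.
B3 ⊕ B7

The diagram associated to this matrix has two connected components: the simple roots {alpha_5, alpha_6, alpha_7} form a chain of 3 nodes with a double edge at one end; the terminal node there is the unique short simple root (B_3), and {alpha_1, alpha_2, alpha_3, alpha_4, alpha_8, alpha_9, alpha_10} form a chain of 7 nodes with a double edge at one end; the terminal node there is the unique short simple root (B_7). A semisimple Lie algebra decomposes uniquely as the direct sum of simple ideals, one per connected component of its Dynkin diagram, so g ≅ B_3 ⊕ B_7 (dimension 21 + 105 = 126).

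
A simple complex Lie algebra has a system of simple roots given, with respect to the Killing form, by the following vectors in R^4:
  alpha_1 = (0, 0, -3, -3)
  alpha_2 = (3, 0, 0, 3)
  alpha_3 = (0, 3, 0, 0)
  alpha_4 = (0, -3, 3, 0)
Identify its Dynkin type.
Compute the Cartan integers a_ij = 2(alpha_i, alpha_j)/(alpha_j, alpha_j); the resulting 4x4 Cartan matrix is
[[2, -1, 0, -1], [-1, 2, 0, 0], [0, 0, 2, -1], [-1, 0, -2, 2]].
The roots have two lengths (squared-length ratio 2:1); the short ones are alpha_{3}. The associated Dynkin diagram is a chain of 4 nodes with a double edge at one end; the terminal node there is the unique short simple root (B_4), so the type is B_4 (the algebra so(9)).

B4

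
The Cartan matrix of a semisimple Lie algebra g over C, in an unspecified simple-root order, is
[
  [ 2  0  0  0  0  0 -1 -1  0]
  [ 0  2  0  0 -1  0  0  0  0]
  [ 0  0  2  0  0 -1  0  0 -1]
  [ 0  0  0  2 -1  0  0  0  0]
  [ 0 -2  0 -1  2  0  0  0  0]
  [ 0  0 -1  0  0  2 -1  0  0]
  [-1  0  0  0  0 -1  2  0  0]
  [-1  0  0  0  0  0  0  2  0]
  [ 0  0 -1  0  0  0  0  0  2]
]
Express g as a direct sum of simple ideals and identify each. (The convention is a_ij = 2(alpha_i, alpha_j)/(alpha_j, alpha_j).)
A_6 (sl(7)) + B_3 (so(7))

The diagram associated to this matrix has two connected components: the simple roots {alpha_1, alpha_3, alpha_6, alpha_7, alpha_8, alpha_9} form a chain of 6 nodes with single edges (A_6), and {alpha_2, alpha_4, alpha_5} form a chain of 3 nodes with a double edge at one end; the terminal node there is the unique short simple root (B_3). A semisimple Lie algebra decomposes uniquely as the direct sum of simple ideals, one per connected component of its Dynkin diagram, so g ≅ A_6 ⊕ B_3 (dimension 48 + 21 = 69).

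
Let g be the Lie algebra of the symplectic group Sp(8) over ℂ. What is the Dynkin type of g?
type C_4

This is sp(8), which has dimension 8(8+1)/2 = 36 and rank 8/2 = 4. In the classification of classical Lie algebras, the symplectic algebra sp(2n) has type C_n; here n = 4, so the Dynkin diagram is a chain of 4 nodes with a double edge at one end; the terminal node there is the unique long simple root (C_4). Hence the type is C_4.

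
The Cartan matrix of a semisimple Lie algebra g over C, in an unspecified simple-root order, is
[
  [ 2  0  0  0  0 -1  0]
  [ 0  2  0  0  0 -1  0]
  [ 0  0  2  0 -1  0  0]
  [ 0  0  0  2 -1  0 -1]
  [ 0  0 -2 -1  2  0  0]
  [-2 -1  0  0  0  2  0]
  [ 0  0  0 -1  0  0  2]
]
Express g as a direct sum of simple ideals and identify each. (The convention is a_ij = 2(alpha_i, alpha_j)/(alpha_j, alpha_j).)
The diagram associated to this matrix has two connected components: the simple roots {alpha_1, alpha_2, alpha_6} form a chain of 3 nodes with a double edge at one end; the terminal node there is the unique short simple root (B_3), and {alpha_3, alpha_4, alpha_5, alpha_7} form a chain of 4 nodes with a double edge at one end; the terminal node there is the unique short simple root (B_4). A semisimple Lie algebra decomposes uniquely as the direct sum of simple ideals, one per connected component of its Dynkin diagram, so g ≅ B_3 ⊕ B_4 (dimension 21 + 36 = 57).

B3 ⊕ B4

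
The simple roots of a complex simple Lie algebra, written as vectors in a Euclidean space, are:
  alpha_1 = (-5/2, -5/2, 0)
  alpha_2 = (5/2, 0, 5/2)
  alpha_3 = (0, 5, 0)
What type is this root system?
Compute the Cartan integers a_ij = 2(alpha_i, alpha_j)/(alpha_j, alpha_j); the resulting 3x3 Cartan matrix is
[[2, -1, -1], [-1, 2, 0], [-2, 0, 2]].
The roots have two lengths (squared-length ratio 2:1); the short ones are alpha_{1,2}. The associated Dynkin diagram is a chain of 3 nodes with a double edge at one end; the terminal node there is the unique long simple root (C_3), so the type is C_3 (the algebra sp(6)).

C_3 (sp(6))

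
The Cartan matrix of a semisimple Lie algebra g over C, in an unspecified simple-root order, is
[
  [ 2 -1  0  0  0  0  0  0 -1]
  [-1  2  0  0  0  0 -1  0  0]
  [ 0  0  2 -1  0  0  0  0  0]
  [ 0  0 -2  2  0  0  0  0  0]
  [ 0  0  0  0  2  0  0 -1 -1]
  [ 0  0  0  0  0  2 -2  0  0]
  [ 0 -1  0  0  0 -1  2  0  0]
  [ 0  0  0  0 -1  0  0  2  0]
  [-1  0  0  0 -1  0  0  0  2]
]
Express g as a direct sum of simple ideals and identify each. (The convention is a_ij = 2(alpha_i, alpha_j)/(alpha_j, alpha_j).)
B2 + C7

The diagram associated to this matrix has two connected components: the simple roots {alpha_3, alpha_4} form a chain of 2 nodes with a double edge at one end; the terminal node there is the unique short simple root (B_2), and {alpha_1, alpha_2, alpha_5, alpha_6, alpha_7, alpha_8, alpha_9} form a chain of 7 nodes with a double edge at one end; the terminal node there is the unique long simple root (C_7). A semisimple Lie algebra decomposes uniquely as the direct sum of simple ideals, one per connected component of its Dynkin diagram, so g ≅ B_2 ⊕ C_7 (dimension 10 + 105 = 115).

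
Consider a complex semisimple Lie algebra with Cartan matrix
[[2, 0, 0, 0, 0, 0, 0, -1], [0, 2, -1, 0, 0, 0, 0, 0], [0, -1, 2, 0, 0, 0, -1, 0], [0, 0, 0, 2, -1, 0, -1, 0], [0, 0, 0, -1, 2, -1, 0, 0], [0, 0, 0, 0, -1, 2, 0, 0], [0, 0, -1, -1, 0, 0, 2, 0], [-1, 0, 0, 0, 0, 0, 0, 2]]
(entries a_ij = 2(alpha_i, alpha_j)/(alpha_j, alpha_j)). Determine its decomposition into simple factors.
A_2 (sl(3)) ⊕ A_6 (sl(7))

The diagram associated to this matrix has two connected components: the simple roots {alpha_1, alpha_8} form a chain of 2 nodes with single edges (A_2), and {alpha_2, alpha_3, alpha_4, alpha_5, alpha_6, alpha_7} form a chain of 6 nodes with single edges (A_6). A semisimple Lie algebra decomposes uniquely as the direct sum of simple ideals, one per connected component of its Dynkin diagram, so g ≅ A_2 ⊕ A_6 (dimension 8 + 48 = 56).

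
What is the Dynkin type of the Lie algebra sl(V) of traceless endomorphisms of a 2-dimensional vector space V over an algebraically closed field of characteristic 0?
A1

This is sl(2), which has dimension 2^2 - 1 = 3 and rank 2 - 1 = 1 (a Cartan subalgebra is the diagonal traceless matrices). In the classification of classical Lie algebras, the special linear algebra sl(n+1) has type A_n; here n = 1, so the Dynkin diagram is a chain of 1 nodes with single edges (A_1). Hence the type is A_1.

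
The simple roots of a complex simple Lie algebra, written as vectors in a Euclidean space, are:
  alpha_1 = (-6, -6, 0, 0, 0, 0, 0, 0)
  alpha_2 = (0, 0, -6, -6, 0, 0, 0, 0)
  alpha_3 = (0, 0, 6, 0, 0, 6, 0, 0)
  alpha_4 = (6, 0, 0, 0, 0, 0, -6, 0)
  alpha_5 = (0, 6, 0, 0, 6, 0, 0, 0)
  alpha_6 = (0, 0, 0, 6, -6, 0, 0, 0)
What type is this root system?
Compute the Cartan integers a_ij = 2(alpha_i, alpha_j)/(alpha_j, alpha_j); the resulting 6x6 Cartan matrix is
[[2, 0, 0, -1, -1, 0], [0, 2, -1, 0, 0, -1], [0, -1, 2, 0, 0, 0], [-1, 0, 0, 2, 0, 0], [-1, 0, 0, 0, 2, -1], [0, -1, 0, 0, -1, 2]].
All simple roots have the same length, so the diagram is simply laced. The associated Dynkin diagram is a chain of 6 nodes with single edges (A_6), so the type is A_6 (the algebra sl(7)).

A_6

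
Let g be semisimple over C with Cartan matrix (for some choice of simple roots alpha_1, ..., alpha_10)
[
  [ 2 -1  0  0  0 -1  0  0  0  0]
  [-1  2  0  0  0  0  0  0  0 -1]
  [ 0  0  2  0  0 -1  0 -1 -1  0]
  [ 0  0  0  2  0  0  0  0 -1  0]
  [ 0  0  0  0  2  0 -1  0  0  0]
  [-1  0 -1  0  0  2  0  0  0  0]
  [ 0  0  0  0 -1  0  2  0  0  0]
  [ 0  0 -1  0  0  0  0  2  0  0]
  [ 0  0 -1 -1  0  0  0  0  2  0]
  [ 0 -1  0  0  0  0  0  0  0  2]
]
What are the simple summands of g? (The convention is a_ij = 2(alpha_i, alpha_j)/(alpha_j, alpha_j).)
type A_2 + type E_8

The diagram associated to this matrix has two connected components: the simple roots {alpha_5, alpha_7} form a chain of 2 nodes with single edges (A_2), and {alpha_1, alpha_2, alpha_3, alpha_4, alpha_6, alpha_8, alpha_9, alpha_10} form a chain of 7 nodes with one extra node attached to the third node from one end (E_8). A semisimple Lie algebra decomposes uniquely as the direct sum of simple ideals, one per connected component of its Dynkin diagram, so g ≅ A_2 ⊕ E_8 (dimension 8 + 248 = 256).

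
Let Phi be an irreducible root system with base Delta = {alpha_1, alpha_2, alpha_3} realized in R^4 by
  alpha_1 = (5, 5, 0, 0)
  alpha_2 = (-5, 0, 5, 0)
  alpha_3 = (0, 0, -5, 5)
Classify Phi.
A_3

Compute the Cartan integers a_ij = 2(alpha_i, alpha_j)/(alpha_j, alpha_j); the resulting 3x3 Cartan matrix is
[[2, -1, 0], [-1, 2, -1], [0, -1, 2]].
All simple roots have the same length, so the diagram is simply laced. The associated Dynkin diagram is a chain of 3 nodes with single edges (A_3), so the type is A_3 (the algebra sl(4)).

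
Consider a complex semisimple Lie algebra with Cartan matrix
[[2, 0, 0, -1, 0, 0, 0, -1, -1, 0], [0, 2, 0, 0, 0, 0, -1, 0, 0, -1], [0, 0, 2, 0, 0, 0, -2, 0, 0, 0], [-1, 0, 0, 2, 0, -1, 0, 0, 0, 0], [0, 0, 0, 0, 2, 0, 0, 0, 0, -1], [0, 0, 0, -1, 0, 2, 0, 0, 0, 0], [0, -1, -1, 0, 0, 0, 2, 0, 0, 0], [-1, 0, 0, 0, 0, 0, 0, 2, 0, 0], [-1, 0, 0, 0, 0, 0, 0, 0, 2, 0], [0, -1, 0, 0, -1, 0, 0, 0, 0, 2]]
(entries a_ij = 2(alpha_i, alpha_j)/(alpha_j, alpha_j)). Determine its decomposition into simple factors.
The diagram associated to this matrix has two connected components: the simple roots {alpha_2, alpha_3, alpha_5, alpha_7, alpha_10} form a chain of 5 nodes with a double edge at one end; the terminal node there is the unique long simple root (C_5), and {alpha_1, alpha_4, alpha_6, alpha_8, alpha_9} form a chain of 3 nodes with a fork of two nodes at one end (D_5). A semisimple Lie algebra decomposes uniquely as the direct sum of simple ideals, one per connected component of its Dynkin diagram, so g ≅ C_5 ⊕ D_5 (dimension 55 + 45 = 100).

type C_5 ⊕ type D_5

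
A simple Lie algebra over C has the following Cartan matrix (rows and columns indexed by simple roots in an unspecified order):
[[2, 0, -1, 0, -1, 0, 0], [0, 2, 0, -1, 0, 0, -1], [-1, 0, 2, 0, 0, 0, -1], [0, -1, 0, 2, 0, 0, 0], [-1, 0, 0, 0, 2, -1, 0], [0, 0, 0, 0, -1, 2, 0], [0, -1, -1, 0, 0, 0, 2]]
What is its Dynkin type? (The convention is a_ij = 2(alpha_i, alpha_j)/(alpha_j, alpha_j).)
The matrix has rank 7 with 2's on the diagonal. Reading the off-diagonal entries as Dynkin edges (a single edge where a_ij = a_ji = -1; a double or triple edge where a_ij * a_ji = 2 or 3), the diagram is a chain of 7 nodes with single edges (A_7). One simple-root ordering that puts it in standard form is (alpha_6, alpha_5, alpha_1, alpha_3, alpha_7, alpha_2, alpha_4). So the algebra is type A_7, i.e. sl(8).

A_7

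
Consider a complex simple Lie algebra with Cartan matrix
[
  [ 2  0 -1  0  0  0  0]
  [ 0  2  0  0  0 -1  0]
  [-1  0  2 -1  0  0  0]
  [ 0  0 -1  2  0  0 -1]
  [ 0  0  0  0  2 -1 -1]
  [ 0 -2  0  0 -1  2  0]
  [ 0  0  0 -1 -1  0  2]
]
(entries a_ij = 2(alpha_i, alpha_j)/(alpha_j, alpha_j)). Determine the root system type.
The matrix has rank 7 with 2's on the diagonal. Reading the off-diagonal entries as Dynkin edges (a single edge where a_ij = a_ji = -1; a double or triple edge where a_ij * a_ji = 2 or 3), the diagram is a chain of 7 nodes with a double edge at one end; the terminal node there is the unique short simple root (B_7). One simple-root ordering that puts it in standard form is (alpha_1, alpha_3, alpha_4, alpha_7, alpha_5, alpha_6, alpha_2). So the algebra is type B_7, i.e. so(15).

B_7 (so(15))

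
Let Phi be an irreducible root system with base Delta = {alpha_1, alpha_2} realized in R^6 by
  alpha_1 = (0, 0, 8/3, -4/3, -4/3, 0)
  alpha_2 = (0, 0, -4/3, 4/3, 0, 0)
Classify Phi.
Compute the Cartan integers a_ij = 2(alpha_i, alpha_j)/(alpha_j, alpha_j); the resulting 2x2 Cartan matrix is
[[2, -3], [-1, 2]].
The roots have two lengths (squared-length ratio 3:1); the short ones are alpha_{2}. The associated Dynkin diagram is two nodes joined by a triple edge (G_2), so the type is G_2.

G_2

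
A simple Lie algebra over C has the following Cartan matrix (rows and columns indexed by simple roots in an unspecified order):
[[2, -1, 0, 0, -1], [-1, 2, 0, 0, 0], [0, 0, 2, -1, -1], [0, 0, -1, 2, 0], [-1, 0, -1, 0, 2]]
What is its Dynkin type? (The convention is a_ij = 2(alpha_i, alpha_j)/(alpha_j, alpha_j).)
A_5

The matrix has rank 5 with 2's on the diagonal. Reading the off-diagonal entries as Dynkin edges (a single edge where a_ij = a_ji = -1; a double or triple edge where a_ij * a_ji = 2 or 3), the diagram is a chain of 5 nodes with single edges (A_5). One simple-root ordering that puts it in standard form is (alpha_4, alpha_3, alpha_5, alpha_1, alpha_2). So the algebra is type A_5, i.e. sl(6).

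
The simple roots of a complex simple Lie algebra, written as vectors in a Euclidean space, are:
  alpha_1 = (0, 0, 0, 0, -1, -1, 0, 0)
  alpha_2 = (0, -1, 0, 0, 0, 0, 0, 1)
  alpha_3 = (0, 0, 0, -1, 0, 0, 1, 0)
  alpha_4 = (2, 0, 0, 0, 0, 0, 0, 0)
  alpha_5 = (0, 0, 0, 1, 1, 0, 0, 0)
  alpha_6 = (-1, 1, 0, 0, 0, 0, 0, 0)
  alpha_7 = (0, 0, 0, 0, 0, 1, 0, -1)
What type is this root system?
Compute the Cartan integers a_ij = 2(alpha_i, alpha_j)/(alpha_j, alpha_j); the resulting 7x7 Cartan matrix is
[[2, 0, 0, 0, -1, 0, -1], [0, 2, 0, 0, 0, -1, -1], [0, 0, 2, 0, -1, 0, 0], [0, 0, 0, 2, 0, -2, 0], [-1, 0, -1, 0, 2, 0, 0], [0, -1, 0, -1, 0, 2, 0], [-1, -1, 0, 0, 0, 0, 2]].
The roots have two lengths (squared-length ratio 2:1); the short ones are alpha_{1,2,3,5,6,7}. The associated Dynkin diagram is a chain of 7 nodes with a double edge at one end; the terminal node there is the unique long simple root (C_7), so the type is C_7 (the algebra sp(14)).

C_7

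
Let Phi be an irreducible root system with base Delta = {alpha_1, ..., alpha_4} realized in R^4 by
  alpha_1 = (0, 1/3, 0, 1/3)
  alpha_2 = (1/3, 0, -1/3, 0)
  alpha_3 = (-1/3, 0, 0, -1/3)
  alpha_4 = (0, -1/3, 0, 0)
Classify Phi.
type B_4

Compute the Cartan integers a_ij = 2(alpha_i, alpha_j)/(alpha_j, alpha_j); the resulting 4x4 Cartan matrix is
[[2, 0, -1, -2], [0, 2, -1, 0], [-1, -1, 2, 0], [-1, 0, 0, 2]].
The roots have two lengths (squared-length ratio 2:1); the short ones are alpha_{4}. The associated Dynkin diagram is a chain of 4 nodes with a double edge at one end; the terminal node there is the unique short simple root (B_4), so the type is B_4 (the algebra so(9)).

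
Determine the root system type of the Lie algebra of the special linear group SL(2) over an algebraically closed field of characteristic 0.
A_1 (sl(2))

This is sl(2), which has dimension 2^2 - 1 = 3 and rank 2 - 1 = 1 (a Cartan subalgebra is the diagonal traceless matrices). In the classification of classical Lie algebras, the special linear algebra sl(n+1) has type A_n; here n = 1, so the Dynkin diagram is a chain of 1 nodes with single edges (A_1). Hence the type is A_1.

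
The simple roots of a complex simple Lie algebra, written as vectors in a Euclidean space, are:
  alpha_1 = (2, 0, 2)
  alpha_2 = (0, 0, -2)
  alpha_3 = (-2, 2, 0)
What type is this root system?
B_3 (so(7))

Compute the Cartan integers a_ij = 2(alpha_i, alpha_j)/(alpha_j, alpha_j); the resulting 3x3 Cartan matrix is
[[2, -2, -1], [-1, 2, 0], [-1, 0, 2]].
The roots have two lengths (squared-length ratio 2:1); the short ones are alpha_{2}. The associated Dynkin diagram is a chain of 3 nodes with a double edge at one end; the terminal node there is the unique short simple root (B_3), so the type is B_3 (the algebra so(7)).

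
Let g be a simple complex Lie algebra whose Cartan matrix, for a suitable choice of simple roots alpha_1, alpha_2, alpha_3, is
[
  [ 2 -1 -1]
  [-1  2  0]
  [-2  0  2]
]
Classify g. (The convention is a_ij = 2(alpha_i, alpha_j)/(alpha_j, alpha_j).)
The matrix has rank 3 with 2's on the diagonal. Reading the off-diagonal entries as Dynkin edges (a single edge where a_ij = a_ji = -1; a double or triple edge where a_ij * a_ji = 2 or 3), the diagram is a chain of 3 nodes with a double edge at one end; the terminal node there is the unique long simple root (C_3). One simple-root ordering that puts it in standard form is (alpha_2, alpha_1, alpha_3). So the algebra is type C_3, i.e. sp(6).

C_3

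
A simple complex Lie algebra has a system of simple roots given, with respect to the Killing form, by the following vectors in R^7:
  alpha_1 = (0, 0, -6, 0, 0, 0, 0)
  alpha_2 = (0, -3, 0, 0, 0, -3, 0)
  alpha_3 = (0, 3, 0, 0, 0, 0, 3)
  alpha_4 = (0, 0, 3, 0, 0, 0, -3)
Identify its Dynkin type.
Compute the Cartan integers a_ij = 2(alpha_i, alpha_j)/(alpha_j, alpha_j); the resulting 4x4 Cartan matrix is
[[2, 0, 0, -2], [0, 2, -1, 0], [0, -1, 2, -1], [-1, 0, -1, 2]].
The roots have two lengths (squared-length ratio 2:1); the short ones are alpha_{2,3,4}. The associated Dynkin diagram is a chain of 4 nodes with a double edge at one end; the terminal node there is the unique long simple root (C_4), so the type is C_4 (the algebra sp(8)).

C4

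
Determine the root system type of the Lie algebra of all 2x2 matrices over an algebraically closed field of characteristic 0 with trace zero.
This is sl(2), which has dimension 2^2 - 1 = 3 and rank 2 - 1 = 1 (a Cartan subalgebra is the diagonal traceless matrices). In the classification of classical Lie algebras, the special linear algebra sl(n+1) has type A_n; here n = 1, so the Dynkin diagram is a chain of 1 nodes with single edges (A_1). Hence the type is A_1.

type A_1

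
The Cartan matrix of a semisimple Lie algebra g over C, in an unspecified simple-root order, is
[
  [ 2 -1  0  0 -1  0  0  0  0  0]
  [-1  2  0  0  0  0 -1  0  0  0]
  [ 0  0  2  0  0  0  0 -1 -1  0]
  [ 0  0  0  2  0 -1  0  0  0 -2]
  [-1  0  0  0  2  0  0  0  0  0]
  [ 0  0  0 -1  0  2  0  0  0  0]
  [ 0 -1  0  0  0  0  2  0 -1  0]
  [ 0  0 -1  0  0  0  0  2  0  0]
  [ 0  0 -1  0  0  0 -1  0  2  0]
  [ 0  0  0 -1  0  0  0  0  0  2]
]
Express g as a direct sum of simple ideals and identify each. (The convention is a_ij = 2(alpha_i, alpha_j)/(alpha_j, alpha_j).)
The diagram associated to this matrix has two connected components: the simple roots {alpha_1, alpha_2, alpha_3, alpha_5, alpha_7, alpha_8, alpha_9} form a chain of 7 nodes with single edges (A_7), and {alpha_4, alpha_6, alpha_10} form a chain of 3 nodes with a double edge at one end; the terminal node there is the unique short simple root (B_3). A semisimple Lie algebra decomposes uniquely as the direct sum of simple ideals, one per connected component of its Dynkin diagram, so g ≅ A_7 ⊕ B_3 (dimension 63 + 21 = 84).

A_7 (sl(8)) ⊕ B_3 (so(7))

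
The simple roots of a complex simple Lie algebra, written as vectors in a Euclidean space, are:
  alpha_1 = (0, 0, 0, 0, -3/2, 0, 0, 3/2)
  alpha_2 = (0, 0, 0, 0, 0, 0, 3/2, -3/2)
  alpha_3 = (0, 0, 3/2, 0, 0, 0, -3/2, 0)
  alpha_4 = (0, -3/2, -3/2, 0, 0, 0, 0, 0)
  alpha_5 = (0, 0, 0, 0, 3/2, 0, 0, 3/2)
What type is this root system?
D5

Compute the Cartan integers a_ij = 2(alpha_i, alpha_j)/(alpha_j, alpha_j); the resulting 5x5 Cartan matrix is
[[2, -1, 0, 0, 0], [-1, 2, -1, 0, -1], [0, -1, 2, -1, 0], [0, 0, -1, 2, 0], [0, -1, 0, 0, 2]].
All simple roots have the same length, so the diagram is simply laced. The associated Dynkin diagram is a chain of 3 nodes with a fork of two nodes at one end (D_5), so the type is D_5 (the algebra so(10)).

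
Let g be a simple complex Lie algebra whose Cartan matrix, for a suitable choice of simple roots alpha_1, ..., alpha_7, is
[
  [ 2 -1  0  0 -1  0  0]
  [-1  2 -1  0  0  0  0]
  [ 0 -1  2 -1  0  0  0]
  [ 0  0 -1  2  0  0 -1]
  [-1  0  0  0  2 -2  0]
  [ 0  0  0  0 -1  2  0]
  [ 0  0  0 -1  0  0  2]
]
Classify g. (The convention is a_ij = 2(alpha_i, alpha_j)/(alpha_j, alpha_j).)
The matrix has rank 7 with 2's on the diagonal. Reading the off-diagonal entries as Dynkin edges (a single edge where a_ij = a_ji = -1; a double or triple edge where a_ij * a_ji = 2 or 3), the diagram is a chain of 7 nodes with a double edge at one end; the terminal node there is the unique short simple root (B_7). One simple-root ordering that puts it in standard form is (alpha_7, alpha_4, alpha_3, alpha_2, alpha_1, alpha_5, alpha_6). So the algebra is type B_7, i.e. so(15).

B_7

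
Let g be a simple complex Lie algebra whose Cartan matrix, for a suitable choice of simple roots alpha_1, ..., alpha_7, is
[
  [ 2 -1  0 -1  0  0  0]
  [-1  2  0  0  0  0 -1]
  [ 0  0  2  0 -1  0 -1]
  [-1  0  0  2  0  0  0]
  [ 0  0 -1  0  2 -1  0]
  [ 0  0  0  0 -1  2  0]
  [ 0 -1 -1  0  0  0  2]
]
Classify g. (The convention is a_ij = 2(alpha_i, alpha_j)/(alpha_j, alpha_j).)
type A_7

The matrix has rank 7 with 2's on the diagonal. Reading the off-diagonal entries as Dynkin edges (a single edge where a_ij = a_ji = -1; a double or triple edge where a_ij * a_ji = 2 or 3), the diagram is a chain of 7 nodes with single edges (A_7). One simple-root ordering that puts it in standard form is (alpha_6, alpha_5, alpha_3, alpha_7, alpha_2, alpha_1, alpha_4). So the algebra is type A_7, i.e. sl(8).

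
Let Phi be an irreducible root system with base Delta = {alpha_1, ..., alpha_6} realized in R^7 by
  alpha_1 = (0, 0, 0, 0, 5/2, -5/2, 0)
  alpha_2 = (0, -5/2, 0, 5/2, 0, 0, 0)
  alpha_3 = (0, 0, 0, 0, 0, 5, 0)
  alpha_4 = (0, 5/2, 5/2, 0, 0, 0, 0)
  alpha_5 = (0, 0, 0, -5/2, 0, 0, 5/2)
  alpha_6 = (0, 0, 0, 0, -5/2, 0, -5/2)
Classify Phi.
Compute the Cartan integers a_ij = 2(alpha_i, alpha_j)/(alpha_j, alpha_j); the resulting 6x6 Cartan matrix is
[[2, 0, -1, 0, 0, -1], [0, 2, 0, -1, -1, 0], [-2, 0, 2, 0, 0, 0], [0, -1, 0, 2, 0, 0], [0, -1, 0, 0, 2, -1], [-1, 0, 0, 0, -1, 2]].
The roots have two lengths (squared-length ratio 2:1); the short ones are alpha_{1,2,4,5,6}. The associated Dynkin diagram is a chain of 6 nodes with a double edge at one end; the terminal node there is the unique long simple root (C_6), so the type is C_6 (the algebra sp(12)).

C6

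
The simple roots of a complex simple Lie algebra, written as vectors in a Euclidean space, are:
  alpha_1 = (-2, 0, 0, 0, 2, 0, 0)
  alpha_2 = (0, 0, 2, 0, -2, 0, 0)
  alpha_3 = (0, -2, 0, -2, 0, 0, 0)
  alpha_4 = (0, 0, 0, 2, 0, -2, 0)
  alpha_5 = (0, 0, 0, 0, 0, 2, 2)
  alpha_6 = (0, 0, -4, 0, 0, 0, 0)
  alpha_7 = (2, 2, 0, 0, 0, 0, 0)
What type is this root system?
Compute the Cartan integers a_ij = 2(alpha_i, alpha_j)/(alpha_j, alpha_j); the resulting 7x7 Cartan matrix is
[[2, -1, 0, 0, 0, 0, -1], [-1, 2, 0, 0, 0, -1, 0], [0, 0, 2, -1, 0, 0, -1], [0, 0, -1, 2, -1, 0, 0], [0, 0, 0, -1, 2, 0, 0], [0, -2, 0, 0, 0, 2, 0], [-1, 0, -1, 0, 0, 0, 2]].
The roots have two lengths (squared-length ratio 2:1); the short ones are alpha_{1,2,3,4,5,7}. The associated Dynkin diagram is a chain of 7 nodes with a double edge at one end; the terminal node there is the unique long simple root (C_7), so the type is C_7 (the algebra sp(14)).

type C_7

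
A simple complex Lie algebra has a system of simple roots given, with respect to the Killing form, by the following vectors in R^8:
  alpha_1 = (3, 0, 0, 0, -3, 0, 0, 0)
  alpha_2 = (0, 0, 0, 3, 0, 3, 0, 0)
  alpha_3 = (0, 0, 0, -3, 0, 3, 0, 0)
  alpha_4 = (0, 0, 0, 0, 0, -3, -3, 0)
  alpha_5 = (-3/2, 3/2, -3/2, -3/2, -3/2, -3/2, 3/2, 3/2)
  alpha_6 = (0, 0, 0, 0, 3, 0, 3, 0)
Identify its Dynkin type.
Compute the Cartan integers a_ij = 2(alpha_i, alpha_j)/(alpha_j, alpha_j); the resulting 6x6 Cartan matrix is
[[2, 0, 0, 0, 0, -1], [0, 2, 0, -1, -1, 0], [0, 0, 2, -1, 0, 0], [0, -1, -1, 2, 0, -1], [0, -1, 0, 0, 2, 0], [-1, 0, 0, -1, 0, 2]].
All simple roots have the same length, so the diagram is simply laced. The associated Dynkin diagram is a chain of 5 nodes with one extra node attached to the third node from one end (E_6), so the type is E_6.

E6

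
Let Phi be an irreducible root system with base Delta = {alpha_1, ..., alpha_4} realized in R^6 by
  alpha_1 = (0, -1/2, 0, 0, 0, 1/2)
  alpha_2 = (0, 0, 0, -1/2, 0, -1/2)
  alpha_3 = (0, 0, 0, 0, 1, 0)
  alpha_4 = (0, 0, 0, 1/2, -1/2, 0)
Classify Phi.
Compute the Cartan integers a_ij = 2(alpha_i, alpha_j)/(alpha_j, alpha_j); the resulting 4x4 Cartan matrix is
[[2, -1, 0, 0], [-1, 2, 0, -1], [0, 0, 2, -2], [0, -1, -1, 2]].
The roots have two lengths (squared-length ratio 2:1); the short ones are alpha_{1,2,4}. The associated Dynkin diagram is a chain of 4 nodes with a double edge at one end; the terminal node there is the unique long simple root (C_4), so the type is C_4 (the algebra sp(8)).

C_4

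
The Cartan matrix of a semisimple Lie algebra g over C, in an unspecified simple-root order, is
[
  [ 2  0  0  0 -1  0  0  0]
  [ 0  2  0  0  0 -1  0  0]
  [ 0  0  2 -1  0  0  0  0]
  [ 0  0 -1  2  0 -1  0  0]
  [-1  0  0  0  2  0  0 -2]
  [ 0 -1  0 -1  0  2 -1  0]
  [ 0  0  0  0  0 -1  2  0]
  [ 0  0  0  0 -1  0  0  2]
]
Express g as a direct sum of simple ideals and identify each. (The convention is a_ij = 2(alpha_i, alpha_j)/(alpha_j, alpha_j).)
B3 + D5

The diagram associated to this matrix has two connected components: the simple roots {alpha_1, alpha_5, alpha_8} form a chain of 3 nodes with a double edge at one end; the terminal node there is the unique short simple root (B_3), and {alpha_2, alpha_3, alpha_4, alpha_6, alpha_7} form a chain of 3 nodes with a fork of two nodes at one end (D_5). A semisimple Lie algebra decomposes uniquely as the direct sum of simple ideals, one per connected component of its Dynkin diagram, so g ≅ B_3 ⊕ D_5 (dimension 21 + 45 = 66).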